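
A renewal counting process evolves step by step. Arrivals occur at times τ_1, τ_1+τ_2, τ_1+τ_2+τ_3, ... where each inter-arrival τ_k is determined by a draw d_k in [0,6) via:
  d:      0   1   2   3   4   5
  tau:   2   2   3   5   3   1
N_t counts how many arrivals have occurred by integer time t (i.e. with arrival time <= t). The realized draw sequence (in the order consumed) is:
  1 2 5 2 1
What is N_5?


draw d_1=1: τ_1=2, arrival time A_1=2
draw d_2=2: τ_2=3, arrival time A_2=5
draw d_3=5: τ_3=1, arrival time A_3=6
draw d_4=2: τ_4=3, arrival time A_4=9
draw d_5=1: τ_5=2, arrival time A_5=11
N_t over t=0..5: 0:0 1:0 2:1 3:1 4:1 5:2

2


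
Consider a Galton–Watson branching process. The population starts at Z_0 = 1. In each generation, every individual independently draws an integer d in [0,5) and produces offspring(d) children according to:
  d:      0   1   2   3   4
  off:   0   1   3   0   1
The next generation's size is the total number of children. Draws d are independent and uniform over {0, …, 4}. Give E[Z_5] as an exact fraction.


1

Outcome values over d=0..4: [0, 1, 3, 0, 1]
Σy = 5, Σy² = 11, M = 5
μ = 5/5 = 1,  σ² = 11/5 − (1)² = 6/5
E[Z_0] = 1
E[Z_1] = 1·E[Z_0] = 1
E[Z_2] = 1·E[Z_1] = 1
E[Z_3] = 1·E[Z_2] = 1
E[Z_4] = 1·E[Z_3] = 1
E[Z_5] = 1·E[Z_4] = 1


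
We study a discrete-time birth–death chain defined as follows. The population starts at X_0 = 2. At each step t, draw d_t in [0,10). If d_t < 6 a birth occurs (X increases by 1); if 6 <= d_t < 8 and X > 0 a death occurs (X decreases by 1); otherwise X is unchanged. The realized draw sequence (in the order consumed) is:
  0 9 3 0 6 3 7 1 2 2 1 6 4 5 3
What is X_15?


10

t=0: X=2, d=0 → birth, X_1=3
t=1: X=3, d=9 → hold, X_2=3
t=2: X=3, d=3 → birth, X_3=4
t=3: X=4, d=0 → birth, X_4=5
t=4: X=5, d=6 → death, X_5=4
t=5: X=4, d=3 → birth, X_6=5
t=6: X=5, d=7 → death, X_7=4
t=7: X=4, d=1 → birth, X_8=5
t=8: X=5, d=2 → birth, X_9=6
t=9: X=6, d=2 → birth, X_10=7
t=10: X=7, d=1 → birth, X_11=8
t=11: X=8, d=6 → death, X_12=7
t=12: X=7, d=4 → birth, X_13=8
t=13: X=8, d=5 → birth, X_14=9
t=14: X=9, d=3 → birth, X_15=10


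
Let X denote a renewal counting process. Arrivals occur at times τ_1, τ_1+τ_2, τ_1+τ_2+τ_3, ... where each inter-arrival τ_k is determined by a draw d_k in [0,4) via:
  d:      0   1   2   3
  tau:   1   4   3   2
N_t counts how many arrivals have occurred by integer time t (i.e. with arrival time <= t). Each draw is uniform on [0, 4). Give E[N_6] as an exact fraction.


Inter-arrival values over d=0..3: [1, 4, 3, 2]
Each d has probability 1/4, so the pmf of τ is: f(1) = 1/4, f(2) = 1/4, f(3) = 1/4, f(4) = 1/4
Renewal equation for m(n) = E[N_n]: condition on τ_1 = k (if k <= n, one arrival plus a fresh copy on the remaining n−k steps): m(n) = F(n) + Σ_{k<=n} f(k)·m(n−k), where F(n) = P(τ <= n) and m(0) = 0
m(1) = F(1) = 1/4
m(2) = F(2) + f(1)·m(1) = 1/2 + 1/4·1/4 = 9/16
m(3) = F(3) + f(1)·m(2) + f(2)·m(1) = 3/4 + 1/4·9/16 + 1/4·1/4 = 61/64
m(4) = F(4) + f(1)·m(3) + f(2)·m(2) + f(3)·m(1) = 1 + 1/4·61/64 + 1/4·9/16 + 1/4·1/4 = 369/256
m(5) = F(5) + f(1)·m(4) + f(2)·m(3) + f(3)·m(2) + f(4)·m(1) = 1 + 1/4·369/256 + 1/4·61/64 + 1/4·9/16 + 1/4·1/4 = 1845/1024
m(6) = F(6) + f(1)·m(5) + f(2)·m(4) + f(3)·m(3) + f(4)·m(2) = 1 + 1/4·1845/1024 + 1/4·369/256 + 1/4·61/64 + 1/4·9/16 = 8969/4096
E[N_6] = m(6) = 8969/4096

8969/4096


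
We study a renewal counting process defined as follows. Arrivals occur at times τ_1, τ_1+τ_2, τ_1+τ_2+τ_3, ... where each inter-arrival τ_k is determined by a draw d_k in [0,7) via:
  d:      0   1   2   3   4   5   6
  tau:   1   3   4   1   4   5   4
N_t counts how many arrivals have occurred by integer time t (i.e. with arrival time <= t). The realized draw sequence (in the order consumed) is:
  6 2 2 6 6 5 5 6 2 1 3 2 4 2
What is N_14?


draw d_1=6: τ_1=4, arrival time A_1=4
draw d_2=2: τ_2=4, arrival time A_2=8
draw d_3=2: τ_3=4, arrival time A_3=12
draw d_4=6: τ_4=4, arrival time A_4=16
draw d_5=6: τ_5=4, arrival time A_5=20
draw d_6=5: τ_6=5, arrival time A_6=25
draw d_7=5: τ_7=5, arrival time A_7=30
draw d_8=6: τ_8=4, arrival time A_8=34
draw d_9=2: τ_9=4, arrival time A_9=38
draw d_10=1: τ_10=3, arrival time A_10=41
draw d_11=3: τ_11=1, arrival time A_11=42
draw d_12=2: τ_12=4, arrival time A_12=46
draw d_13=4: τ_13=4, arrival time A_13=50
draw d_14=2: τ_14=4, arrival time A_14=54
N_t over t=0..14: 0:0 1:0 2:0 3:0 4:1 5:1 6:1 7:1 8:2 9:2 10:2 11:2 12:3 13:3 14:3

3


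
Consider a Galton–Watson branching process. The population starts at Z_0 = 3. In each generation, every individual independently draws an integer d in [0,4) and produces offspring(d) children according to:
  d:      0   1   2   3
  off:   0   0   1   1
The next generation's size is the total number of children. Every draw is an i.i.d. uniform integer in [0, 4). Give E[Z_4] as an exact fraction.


3/16

Outcome values over d=0..3: [0, 0, 1, 1]
Σy = 2, Σy² = 2, M = 4
μ = 2/4 = 1/2,  σ² = 2/4 − (1/2)² = 1/4
E[Z_0] = 3
E[Z_1] = 1/2·E[Z_0] = 3/2
E[Z_2] = 1/2·E[Z_1] = 3/4
E[Z_3] = 1/2·E[Z_2] = 3/8
E[Z_4] = 1/2·E[Z_3] = 3/16


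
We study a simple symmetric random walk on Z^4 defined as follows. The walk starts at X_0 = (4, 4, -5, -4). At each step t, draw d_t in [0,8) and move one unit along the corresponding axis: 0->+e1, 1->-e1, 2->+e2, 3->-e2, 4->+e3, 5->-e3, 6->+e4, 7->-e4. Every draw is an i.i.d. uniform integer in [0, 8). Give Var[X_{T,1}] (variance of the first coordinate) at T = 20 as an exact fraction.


Outcome values over d=0..7: [1, -1, 0, 0, 0, 0, 0, 0]
Σy = 0, Σy² = 2, M = 8
μ = 0/8 = 0,  σ² = 2/8 − (0)² = 1/4
Independent increments: Var[X_20] = 20·σ² = 20·(1/4) = 5

5


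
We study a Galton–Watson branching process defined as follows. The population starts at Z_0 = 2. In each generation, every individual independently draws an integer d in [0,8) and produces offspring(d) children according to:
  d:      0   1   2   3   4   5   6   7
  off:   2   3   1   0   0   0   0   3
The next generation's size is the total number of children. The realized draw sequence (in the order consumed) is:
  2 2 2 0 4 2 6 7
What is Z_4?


gen 0: Z_0=2, draws=[2, 2], offspring=[1, 1], Z_1=2
gen 1: Z_1=2, draws=[2, 0], offspring=[1, 2], Z_2=3
gen 2: Z_2=3, draws=[4, 2, 6], offspring=[0, 1, 0], Z_3=1
gen 3: Z_3=1, draws=[7], offspring=[3], Z_4=3

3


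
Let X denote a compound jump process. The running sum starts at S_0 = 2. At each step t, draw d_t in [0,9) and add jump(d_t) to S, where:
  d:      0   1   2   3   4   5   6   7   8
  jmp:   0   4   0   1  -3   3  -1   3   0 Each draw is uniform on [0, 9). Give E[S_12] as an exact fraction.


34/3

Outcome values over d=0..8: [0, 4, 0, 1, -3, 3, -1, 3, 0]
Σy = 7, Σy² = 45, M = 9
μ = 7/9 = 7/9,  σ² = 45/9 − (7/9)² = 356/81
E[S_12] = 2 + 12·(7/9) = 34/3


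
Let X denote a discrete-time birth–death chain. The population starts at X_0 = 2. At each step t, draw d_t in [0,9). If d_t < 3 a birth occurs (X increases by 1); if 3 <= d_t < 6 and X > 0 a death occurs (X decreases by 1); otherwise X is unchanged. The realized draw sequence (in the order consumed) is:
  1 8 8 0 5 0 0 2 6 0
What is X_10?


7

t=0: X=2, d=1 → birth, X_1=3
t=1: X=3, d=8 → hold, X_2=3
t=2: X=3, d=8 → hold, X_3=3
t=3: X=3, d=0 → birth, X_4=4
t=4: X=4, d=5 → death, X_5=3
t=5: X=3, d=0 → birth, X_6=4
t=6: X=4, d=0 → birth, X_7=5
t=7: X=5, d=2 → birth, X_8=6
t=8: X=6, d=6 → hold, X_9=6
t=9: X=6, d=0 → birth, X_10=7


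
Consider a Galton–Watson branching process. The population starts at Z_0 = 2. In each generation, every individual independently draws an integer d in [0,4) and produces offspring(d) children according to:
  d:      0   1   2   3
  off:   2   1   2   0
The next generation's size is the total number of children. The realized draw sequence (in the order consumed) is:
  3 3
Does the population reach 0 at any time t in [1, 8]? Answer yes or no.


gen 0: Z_0=2, draws=[3, 3], offspring=[0, 0], Z_1=0
gen 1: Z_1=0, draws=[], offspring=[], Z_2=0
gen 2: Z_2=0, draws=[], offspring=[], Z_3=0
gen 3: Z_3=0, draws=[], offspring=[], Z_4=0
gen 4: Z_4=0, draws=[], offspring=[], Z_5=0
gen 5: Z_5=0, draws=[], offspring=[], Z_6=0
gen 6: Z_6=0, draws=[], offspring=[], Z_7=0
gen 7: Z_7=0, draws=[], offspring=[], Z_8=0

yes


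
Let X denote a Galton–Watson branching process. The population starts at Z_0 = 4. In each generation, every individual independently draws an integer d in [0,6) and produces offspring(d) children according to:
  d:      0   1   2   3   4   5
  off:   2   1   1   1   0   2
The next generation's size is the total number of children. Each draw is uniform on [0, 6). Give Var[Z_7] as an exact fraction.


1087231939031/19591041024

Outcome values over d=0..5: [2, 1, 1, 1, 0, 2]
Σy = 7, Σy² = 11, M = 6
μ = 7/6 = 7/6,  σ² = 11/6 − (7/6)² = 17/36
V_0 = 0, E_0 = 4
V_1 = 17/36·E_0 + (7/6)²·V_0 = 17/9;  E_1 = 14/3
V_2 = 17/36·E_1 + (7/6)²·V_1 = 1547/324;  E_2 = 49/9
V_3 = 17/36·E_2 + (7/6)²·V_2 = 105791/11664;  E_3 = 343/54
V_4 = 17/36·E_3 + (7/6)²·V_3 = 6443255/419904;  E_4 = 2401/324
V_5 = 17/36·E_4 + (7/6)²·V_4 = 368618327/15116544;  E_5 = 16807/1944
V_6 = 17/36·E_5 + (7/6)²·V_5 = 20284048967/544195584;  E_6 = 117649/11664
V_7 = 17/36·E_6 + (7/6)²·V_6 = 1087231939031/19591041024;  E_7 = 823543/69984


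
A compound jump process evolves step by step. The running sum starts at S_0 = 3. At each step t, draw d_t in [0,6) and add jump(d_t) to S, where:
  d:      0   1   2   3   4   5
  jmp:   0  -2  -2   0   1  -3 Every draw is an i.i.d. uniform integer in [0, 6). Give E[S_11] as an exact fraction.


Outcome values over d=0..5: [0, -2, -2, 0, 1, -3]
Σy = -6, Σy² = 18, M = 6
μ = -6/6 = -1,  σ² = 18/6 − (-1)² = 2
E[S_11] = 3 + 11·(-1) = -8

-8


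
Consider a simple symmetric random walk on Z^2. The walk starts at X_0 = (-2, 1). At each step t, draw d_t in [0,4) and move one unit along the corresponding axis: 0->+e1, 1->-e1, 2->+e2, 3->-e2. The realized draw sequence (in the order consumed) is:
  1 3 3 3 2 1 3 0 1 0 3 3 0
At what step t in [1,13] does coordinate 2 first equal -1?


t=0: X=(-2, 1), d=1 → -e1, X_1=(-3, 1)
t=1: X=(-3, 1), d=3 → -e2, X_2=(-3, 0)
t=2: X=(-3, 0), d=3 → -e2, X_3=(-3, -1)
t=3: X=(-3, -1), d=3 → -e2, X_4=(-3, -2)
t=4: X=(-3, -2), d=2 → +e2, X_5=(-3, -1)
t=5: X=(-3, -1), d=1 → -e1, X_6=(-4, -1)
t=6: X=(-4, -1), d=3 → -e2, X_7=(-4, -2)
t=7: X=(-4, -2), d=0 → +e1, X_8=(-3, -2)
t=8: X=(-3, -2), d=1 → -e1, X_9=(-4, -2)
t=9: X=(-4, -2), d=0 → +e1, X_10=(-3, -2)
t=10: X=(-3, -2), d=3 → -e2, X_11=(-3, -3)
t=11: X=(-3, -3), d=3 → -e2, X_12=(-3, -4)
t=12: X=(-3, -4), d=0 → +e1, X_13=(-2, -4)

3


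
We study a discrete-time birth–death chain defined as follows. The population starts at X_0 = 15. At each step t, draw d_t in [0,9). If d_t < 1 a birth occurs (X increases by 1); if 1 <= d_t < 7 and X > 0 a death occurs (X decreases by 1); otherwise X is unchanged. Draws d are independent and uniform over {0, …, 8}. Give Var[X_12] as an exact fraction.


X can drop by at most 1 per step and X_0 = 15 > T = 12, so X_t >= 15 − t >= 3 > 0 for every t <= 12: the floor at 0 (the 'and X > 0' condition) never binds. Hence X_12 = X_0 + Σ_{t<12} Y_t with i.i.d. increments Y_t = y(d_t) ∈ {+1, −1, 0}.
Outcome values over d=0..8: [1, -1, -1, -1, -1, -1, -1, 0, 0]
Σy = -5, Σy² = 7, M = 9
μ = -5/9 = -5/9,  σ² = 7/9 − (-5/9)² = 38/81
Independent increments: Var[X_12] = 12·σ² = 12·(38/81) = 152/27

152/27


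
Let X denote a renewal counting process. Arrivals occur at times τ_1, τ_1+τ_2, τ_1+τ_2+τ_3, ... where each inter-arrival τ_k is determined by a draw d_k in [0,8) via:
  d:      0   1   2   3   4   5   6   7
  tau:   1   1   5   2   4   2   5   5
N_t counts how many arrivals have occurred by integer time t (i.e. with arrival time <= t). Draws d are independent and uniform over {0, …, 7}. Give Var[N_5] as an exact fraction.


Inter-arrival values over d=0..7: [1, 1, 5, 2, 4, 2, 5, 5]
Each d has probability 1/8, so the pmf of τ is: f(1) = 1/4, f(2) = 1/4, f(4) = 1/8, f(5) = 3/8
Let p_n(j) = P(N_n = j), with p_0 = [1]. Condition on τ_1: p_n(0) = P(τ > n), and for j >= 1, p_n(j) = Σ_{k<=n} f(k)·p_{n−k}(j−1)
p_1 = [3/4, 1/4]  (j = 0..1)
p_2 = [1/2, 7/16, 1/16]  (j = 0..2)
p_3 = [1/2, 5/16, 11/64, 1/64]  (j = 0..3)
p_4 = [3/8, 3/8, 3/16, 15/256, 1/256]  (j = 0..4)
p_5 = [0, 11/16, 13/64, 23/256, 19/1024, 1/1024]  (j = 0..5)
E[N_5] = Σ j·p_5(j) = 1477/1024;  E[N_5²] = Σ j²·p_5(j) = 2693/1024
Var[N_5] = 2693/1024 − (1477/1024)² = 576103/1048576

576103/1048576


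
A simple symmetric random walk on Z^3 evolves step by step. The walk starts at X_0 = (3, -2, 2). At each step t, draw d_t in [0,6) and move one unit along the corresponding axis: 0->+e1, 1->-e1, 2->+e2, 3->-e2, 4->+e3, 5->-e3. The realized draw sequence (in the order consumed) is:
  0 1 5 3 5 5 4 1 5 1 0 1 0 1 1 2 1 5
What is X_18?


t=0: X=(3, -2, 2), d=0 → +e1, X_1=(4, -2, 2)
t=1: X=(4, -2, 2), d=1 → -e1, X_2=(3, -2, 2)
t=2: X=(3, -2, 2), d=5 → -e3, X_3=(3, -2, 1)
t=3: X=(3, -2, 1), d=3 → -e2, X_4=(3, -3, 1)
t=4: X=(3, -3, 1), d=5 → -e3, X_5=(3, -3, 0)
t=5: X=(3, -3, 0), d=5 → -e3, X_6=(3, -3, -1)
t=6: X=(3, -3, -1), d=4 → +e3, X_7=(3, -3, 0)
t=7: X=(3, -3, 0), d=1 → -e1, X_8=(2, -3, 0)
t=8: X=(2, -3, 0), d=5 → -e3, X_9=(2, -3, -1)
t=9: X=(2, -3, -1), d=1 → -e1, X_10=(1, -3, -1)
t=10: X=(1, -3, -1), d=0 → +e1, X_11=(2, -3, -1)
t=11: X=(2, -3, -1), d=1 → -e1, X_12=(1, -3, -1)
t=12: X=(1, -3, -1), d=0 → +e1, X_13=(2, -3, -1)
t=13: X=(2, -3, -1), d=1 → -e1, X_14=(1, -3, -1)
t=14: X=(1, -3, -1), d=1 → -e1, X_15=(0, -3, -1)
t=15: X=(0, -3, -1), d=2 → +e2, X_16=(0, -2, -1)
t=16: X=(0, -2, -1), d=1 → -e1, X_17=(-1, -2, -1)
t=17: X=(-1, -2, -1), d=5 → -e3, X_18=(-1, -2, -2)

(-1, -2, -2)


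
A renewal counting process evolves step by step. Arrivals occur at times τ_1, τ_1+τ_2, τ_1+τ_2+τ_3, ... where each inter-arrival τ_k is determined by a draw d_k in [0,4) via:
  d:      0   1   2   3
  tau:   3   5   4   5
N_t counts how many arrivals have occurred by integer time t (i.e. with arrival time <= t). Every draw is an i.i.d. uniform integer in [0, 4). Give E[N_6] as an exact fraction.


17/16

Inter-arrival values over d=0..3: [3, 5, 4, 5]
Each d has probability 1/4, so the pmf of τ is: f(3) = 1/4, f(4) = 1/4, f(5) = 1/2
Renewal equation for m(n) = E[N_n]: condition on τ_1 = k (if k <= n, one arrival plus a fresh copy on the remaining n−k steps): m(n) = F(n) + Σ_{k<=n} f(k)·m(n−k), where F(n) = P(τ <= n) and m(0) = 0
m(1) = F(1) = 0
m(2) = F(2) = 0
m(3) = F(3) = 1/4
m(4) = F(4) = 1/2
m(5) = F(5) = 1
m(6) = F(6) + f(3)·m(3) = 1 + 1/4·1/4 = 17/16
E[N_6] = m(6) = 17/16


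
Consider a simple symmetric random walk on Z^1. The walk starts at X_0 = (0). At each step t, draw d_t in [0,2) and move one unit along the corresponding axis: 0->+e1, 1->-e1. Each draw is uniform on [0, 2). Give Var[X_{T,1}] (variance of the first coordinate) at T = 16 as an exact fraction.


Outcome values over d=0..1: [1, -1]
Σy = 0, Σy² = 2, M = 2
μ = 0/2 = 0,  σ² = 2/2 − (0)² = 1
Independent increments: Var[X_16] = 16·σ² = 16·(1) = 16

16


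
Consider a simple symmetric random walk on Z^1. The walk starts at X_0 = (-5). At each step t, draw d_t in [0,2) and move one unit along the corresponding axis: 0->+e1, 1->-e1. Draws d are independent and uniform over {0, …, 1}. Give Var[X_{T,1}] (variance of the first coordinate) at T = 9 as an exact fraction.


Outcome values over d=0..1: [1, -1]
Σy = 0, Σy² = 2, M = 2
μ = 0/2 = 0,  σ² = 2/2 − (0)² = 1
Independent increments: Var[X_9] = 9·σ² = 9·(1) = 9

9


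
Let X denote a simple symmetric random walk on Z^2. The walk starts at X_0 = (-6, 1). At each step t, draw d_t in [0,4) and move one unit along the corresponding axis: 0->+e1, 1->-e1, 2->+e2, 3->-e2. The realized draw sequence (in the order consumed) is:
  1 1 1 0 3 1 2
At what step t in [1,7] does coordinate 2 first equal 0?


t=0: X=(-6, 1), d=1 → -e1, X_1=(-7, 1)
t=1: X=(-7, 1), d=1 → -e1, X_2=(-8, 1)
t=2: X=(-8, 1), d=1 → -e1, X_3=(-9, 1)
t=3: X=(-9, 1), d=0 → +e1, X_4=(-8, 1)
t=4: X=(-8, 1), d=3 → -e2, X_5=(-8, 0)
t=5: X=(-8, 0), d=1 → -e1, X_6=(-9, 0)
t=6: X=(-9, 0), d=2 → +e2, X_7=(-9, 1)

5


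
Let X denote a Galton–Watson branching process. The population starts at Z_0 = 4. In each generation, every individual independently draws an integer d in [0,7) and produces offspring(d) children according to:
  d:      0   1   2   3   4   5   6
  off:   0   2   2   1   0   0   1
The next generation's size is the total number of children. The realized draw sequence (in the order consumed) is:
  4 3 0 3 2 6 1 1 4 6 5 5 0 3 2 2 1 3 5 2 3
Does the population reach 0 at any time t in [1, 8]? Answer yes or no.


no

gen 0: Z_0=4, draws=[4, 3, 0, 3], offspring=[0, 1, 0, 1], Z_1=2
gen 1: Z_1=2, draws=[2, 6], offspring=[2, 1], Z_2=3
gen 2: Z_2=3, draws=[1, 1, 4], offspring=[2, 2, 0], Z_3=4
gen 3: Z_3=4, draws=[6, 5, 5, 0], offspring=[1, 0, 0, 0], Z_4=1
gen 4: Z_4=1, draws=[3], offspring=[1], Z_5=1
gen 5: Z_5=1, draws=[2], offspring=[2], Z_6=2
gen 6: Z_6=2, draws=[2, 1], offspring=[2, 2], Z_7=4
gen 7: Z_7=4, draws=[3, 5, 2, 3], offspring=[1, 0, 2, 1], Z_8=4


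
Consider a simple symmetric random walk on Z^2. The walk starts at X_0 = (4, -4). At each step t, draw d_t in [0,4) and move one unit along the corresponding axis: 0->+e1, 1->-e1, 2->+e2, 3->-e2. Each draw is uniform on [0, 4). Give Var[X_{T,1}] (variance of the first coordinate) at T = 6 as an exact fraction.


Outcome values over d=0..3: [1, -1, 0, 0]
Σy = 0, Σy² = 2, M = 4
μ = 0/4 = 0,  σ² = 2/4 − (0)² = 1/2
Independent increments: Var[X_6] = 6·σ² = 6·(1/2) = 3

3


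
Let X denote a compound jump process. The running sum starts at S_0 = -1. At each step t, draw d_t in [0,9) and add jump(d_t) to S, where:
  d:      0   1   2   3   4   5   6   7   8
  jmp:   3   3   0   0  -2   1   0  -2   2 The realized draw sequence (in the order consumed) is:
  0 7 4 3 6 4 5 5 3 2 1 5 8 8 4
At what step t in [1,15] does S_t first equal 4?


t=0: S=-1, d=0, jump=3, S_1=2
t=1: S=2, d=7, jump=-2, S_2=0
t=2: S=0, d=4, jump=-2, S_3=-2
t=3: S=-2, d=3, jump=0, S_4=-2
t=4: S=-2, d=6, jump=0, S_5=-2
t=5: S=-2, d=4, jump=-2, S_6=-4
t=6: S=-4, d=5, jump=1, S_7=-3
t=7: S=-3, d=5, jump=1, S_8=-2
t=8: S=-2, d=3, jump=0, S_9=-2
t=9: S=-2, d=2, jump=0, S_10=-2
t=10: S=-2, d=1, jump=3, S_11=1
t=11: S=1, d=5, jump=1, S_12=2
t=12: S=2, d=8, jump=2, S_13=4
t=13: S=4, d=8, jump=2, S_14=6
t=14: S=6, d=4, jump=-2, S_15=4

13


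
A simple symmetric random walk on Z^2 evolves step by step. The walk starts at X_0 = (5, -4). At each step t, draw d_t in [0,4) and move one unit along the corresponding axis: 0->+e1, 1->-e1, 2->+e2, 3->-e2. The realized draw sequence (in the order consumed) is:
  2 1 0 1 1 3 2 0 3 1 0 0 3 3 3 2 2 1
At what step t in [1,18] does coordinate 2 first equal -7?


t=0: X=(5, -4), d=2 → +e2, X_1=(5, -3)
t=1: X=(5, -3), d=1 → -e1, X_2=(4, -3)
t=2: X=(4, -3), d=0 → +e1, X_3=(5, -3)
t=3: X=(5, -3), d=1 → -e1, X_4=(4, -3)
t=4: X=(4, -3), d=1 → -e1, X_5=(3, -3)
t=5: X=(3, -3), d=3 → -e2, X_6=(3, -4)
t=6: X=(3, -4), d=2 → +e2, X_7=(3, -3)
t=7: X=(3, -3), d=0 → +e1, X_8=(4, -3)
t=8: X=(4, -3), d=3 → -e2, X_9=(4, -4)
t=9: X=(4, -4), d=1 → -e1, X_10=(3, -4)
t=10: X=(3, -4), d=0 → +e1, X_11=(4, -4)
t=11: X=(4, -4), d=0 → +e1, X_12=(5, -4)
t=12: X=(5, -4), d=3 → -e2, X_13=(5, -5)
t=13: X=(5, -5), d=3 → -e2, X_14=(5, -6)
t=14: X=(5, -6), d=3 → -e2, X_15=(5, -7)
t=15: X=(5, -7), d=2 → +e2, X_16=(5, -6)
t=16: X=(5, -6), d=2 → +e2, X_17=(5, -5)
t=17: X=(5, -5), d=1 → -e1, X_18=(4, -5)

15


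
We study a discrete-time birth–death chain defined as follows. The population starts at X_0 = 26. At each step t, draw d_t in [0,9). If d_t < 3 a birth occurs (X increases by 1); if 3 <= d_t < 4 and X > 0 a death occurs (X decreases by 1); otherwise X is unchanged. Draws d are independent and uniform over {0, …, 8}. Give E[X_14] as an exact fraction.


262/9

X can drop by at most 1 per step and X_0 = 26 > T = 14, so X_t >= 26 − t >= 12 > 0 for every t <= 14: the floor at 0 (the 'and X > 0' condition) never binds. Hence X_14 = X_0 + Σ_{t<14} Y_t with i.i.d. increments Y_t = y(d_t) ∈ {+1, −1, 0}.
Outcome values over d=0..8: [1, 1, 1, -1, 0, 0, 0, 0, 0]
Σy = 2, Σy² = 4, M = 9
μ = 2/9 = 2/9,  σ² = 4/9 − (2/9)² = 32/81
E[X_14] = 26 + 14·(2/9) = 262/9


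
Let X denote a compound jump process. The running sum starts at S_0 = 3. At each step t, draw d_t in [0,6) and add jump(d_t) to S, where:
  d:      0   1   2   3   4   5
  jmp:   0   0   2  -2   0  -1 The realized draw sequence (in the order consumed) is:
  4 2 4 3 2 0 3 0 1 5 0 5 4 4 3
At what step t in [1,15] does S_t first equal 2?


10

t=0: S=3, d=4, jump=0, S_1=3
t=1: S=3, d=2, jump=2, S_2=5
t=2: S=5, d=4, jump=0, S_3=5
t=3: S=5, d=3, jump=-2, S_4=3
t=4: S=3, d=2, jump=2, S_5=5
t=5: S=5, d=0, jump=0, S_6=5
t=6: S=5, d=3, jump=-2, S_7=3
t=7: S=3, d=0, jump=0, S_8=3
t=8: S=3, d=1, jump=0, S_9=3
t=9: S=3, d=5, jump=-1, S_10=2
t=10: S=2, d=0, jump=0, S_11=2
t=11: S=2, d=5, jump=-1, S_12=1
t=12: S=1, d=4, jump=0, S_13=1
t=13: S=1, d=4, jump=0, S_14=1
t=14: S=1, d=3, jump=-2, S_15=-1


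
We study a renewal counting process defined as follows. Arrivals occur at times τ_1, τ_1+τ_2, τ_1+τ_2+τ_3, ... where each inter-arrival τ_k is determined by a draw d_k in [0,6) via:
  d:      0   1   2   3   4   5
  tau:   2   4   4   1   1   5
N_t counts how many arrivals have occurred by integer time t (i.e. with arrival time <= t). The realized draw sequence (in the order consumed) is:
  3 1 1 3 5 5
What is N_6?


draw d_1=3: τ_1=1, arrival time A_1=1
draw d_2=1: τ_2=4, arrival time A_2=5
draw d_3=1: τ_3=4, arrival time A_3=9
draw d_4=3: τ_4=1, arrival time A_4=10
draw d_5=5: τ_5=5, arrival time A_5=15
draw d_6=5: τ_6=5, arrival time A_6=20
N_t over t=0..6: 0:0 1:1 2:1 3:1 4:1 5:2 6:2

2


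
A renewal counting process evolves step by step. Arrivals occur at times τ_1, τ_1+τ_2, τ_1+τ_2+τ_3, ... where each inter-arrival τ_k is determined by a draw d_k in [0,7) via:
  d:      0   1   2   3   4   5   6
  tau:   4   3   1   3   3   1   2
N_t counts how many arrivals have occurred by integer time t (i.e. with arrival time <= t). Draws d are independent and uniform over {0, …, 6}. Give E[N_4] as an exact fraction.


3586/2401

Inter-arrival values over d=0..6: [4, 3, 1, 3, 3, 1, 2]
Each d has probability 1/7, so the pmf of τ is: f(1) = 2/7, f(2) = 1/7, f(3) = 3/7, f(4) = 1/7
Renewal equation for m(n) = E[N_n]: condition on τ_1 = k (if k <= n, one arrival plus a fresh copy on the remaining n−k steps): m(n) = F(n) + Σ_{k<=n} f(k)·m(n−k), where F(n) = P(τ <= n) and m(0) = 0
m(1) = F(1) = 2/7
m(2) = F(2) + f(1)·m(1) = 3/7 + 2/7·2/7 = 25/49
m(3) = F(3) + f(1)·m(2) + f(2)·m(1) = 6/7 + 2/7·25/49 + 1/7·2/7 = 358/343
m(4) = F(4) + f(1)·m(3) + f(2)·m(2) + f(3)·m(1) = 1 + 2/7·358/343 + 1/7·25/49 + 3/7·2/7 = 3586/2401
E[N_4] = m(4) = 3586/2401


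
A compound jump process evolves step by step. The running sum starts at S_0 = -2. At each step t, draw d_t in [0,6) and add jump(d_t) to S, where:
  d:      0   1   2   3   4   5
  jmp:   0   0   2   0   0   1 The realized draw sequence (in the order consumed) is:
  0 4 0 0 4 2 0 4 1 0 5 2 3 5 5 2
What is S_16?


t=0: S=-2, d=0, jump=0, S_1=-2
t=1: S=-2, d=4, jump=0, S_2=-2
t=2: S=-2, d=0, jump=0, S_3=-2
t=3: S=-2, d=0, jump=0, S_4=-2
t=4: S=-2, d=4, jump=0, S_5=-2
t=5: S=-2, d=2, jump=2, S_6=0
t=6: S=0, d=0, jump=0, S_7=0
t=7: S=0, d=4, jump=0, S_8=0
t=8: S=0, d=1, jump=0, S_9=0
t=9: S=0, d=0, jump=0, S_10=0
t=10: S=0, d=5, jump=1, S_11=1
t=11: S=1, d=2, jump=2, S_12=3
t=12: S=3, d=3, jump=0, S_13=3
t=13: S=3, d=5, jump=1, S_14=4
t=14: S=4, d=5, jump=1, S_15=5
t=15: S=5, d=2, jump=2, S_16=7

7


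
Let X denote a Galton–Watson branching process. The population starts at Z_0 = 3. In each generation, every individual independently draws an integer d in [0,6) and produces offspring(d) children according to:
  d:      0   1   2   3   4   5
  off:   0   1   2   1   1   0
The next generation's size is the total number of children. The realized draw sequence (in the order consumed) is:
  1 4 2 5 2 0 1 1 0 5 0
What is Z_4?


gen 0: Z_0=3, draws=[1, 4, 2], offspring=[1, 1, 2], Z_1=4
gen 1: Z_1=4, draws=[5, 2, 0, 1], offspring=[0, 2, 0, 1], Z_2=3
gen 2: Z_2=3, draws=[1, 0, 5], offspring=[1, 0, 0], Z_3=1
gen 3: Z_3=1, draws=[0], offspring=[0], Z_4=0

0


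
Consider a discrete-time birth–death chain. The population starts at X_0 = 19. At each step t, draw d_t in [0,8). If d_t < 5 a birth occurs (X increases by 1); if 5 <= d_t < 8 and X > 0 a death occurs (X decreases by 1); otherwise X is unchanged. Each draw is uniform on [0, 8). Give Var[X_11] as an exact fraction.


X can drop by at most 1 per step and X_0 = 19 > T = 11, so X_t >= 19 − t >= 8 > 0 for every t <= 11: the floor at 0 (the 'and X > 0' condition) never binds. Hence X_11 = X_0 + Σ_{t<11} Y_t with i.i.d. increments Y_t = y(d_t) ∈ {+1, −1, 0}.
Outcome values over d=0..7: [1, 1, 1, 1, 1, -1, -1, -1]
Σy = 2, Σy² = 8, M = 8
μ = 2/8 = 1/4,  σ² = 8/8 − (1/4)² = 15/16
Independent increments: Var[X_11] = 11·σ² = 11·(15/16) = 165/16

165/16


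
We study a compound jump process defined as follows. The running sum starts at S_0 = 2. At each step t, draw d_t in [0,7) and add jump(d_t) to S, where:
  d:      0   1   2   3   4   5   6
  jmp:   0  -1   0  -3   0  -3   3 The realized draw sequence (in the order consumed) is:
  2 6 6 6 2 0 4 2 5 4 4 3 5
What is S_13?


t=0: S=2, d=2, jump=0, S_1=2
t=1: S=2, d=6, jump=3, S_2=5
t=2: S=5, d=6, jump=3, S_3=8
t=3: S=8, d=6, jump=3, S_4=11
t=4: S=11, d=2, jump=0, S_5=11
t=5: S=11, d=0, jump=0, S_6=11
t=6: S=11, d=4, jump=0, S_7=11
t=7: S=11, d=2, jump=0, S_8=11
t=8: S=11, d=5, jump=-3, S_9=8
t=9: S=8, d=4, jump=0, S_10=8
t=10: S=8, d=4, jump=0, S_11=8
t=11: S=8, d=3, jump=-3, S_12=5
t=12: S=5, d=5, jump=-3, S_13=2

2


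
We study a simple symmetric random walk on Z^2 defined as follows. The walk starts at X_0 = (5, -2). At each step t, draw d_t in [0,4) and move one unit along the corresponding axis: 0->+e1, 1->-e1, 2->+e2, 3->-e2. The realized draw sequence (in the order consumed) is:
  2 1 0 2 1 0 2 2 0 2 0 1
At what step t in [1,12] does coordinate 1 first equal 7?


11

t=0: X=(5, -2), d=2 → +e2, X_1=(5, -1)
t=1: X=(5, -1), d=1 → -e1, X_2=(4, -1)
t=2: X=(4, -1), d=0 → +e1, X_3=(5, -1)
t=3: X=(5, -1), d=2 → +e2, X_4=(5, 0)
t=4: X=(5, 0), d=1 → -e1, X_5=(4, 0)
t=5: X=(4, 0), d=0 → +e1, X_6=(5, 0)
t=6: X=(5, 0), d=2 → +e2, X_7=(5, 1)
t=7: X=(5, 1), d=2 → +e2, X_8=(5, 2)
t=8: X=(5, 2), d=0 → +e1, X_9=(6, 2)
t=9: X=(6, 2), d=2 → +e2, X_10=(6, 3)
t=10: X=(6, 3), d=0 → +e1, X_11=(7, 3)
t=11: X=(7, 3), d=1 → -e1, X_12=(6, 3)


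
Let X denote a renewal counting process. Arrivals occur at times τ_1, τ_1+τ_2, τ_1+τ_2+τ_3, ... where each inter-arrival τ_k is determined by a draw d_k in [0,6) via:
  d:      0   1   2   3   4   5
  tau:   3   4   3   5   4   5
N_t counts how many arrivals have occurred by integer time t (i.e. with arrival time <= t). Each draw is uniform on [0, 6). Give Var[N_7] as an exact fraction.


Inter-arrival values over d=0..5: [3, 4, 3, 5, 4, 5]
Each d has probability 1/6, so the pmf of τ is: f(3) = 1/3, f(4) = 1/3, f(5) = 1/3
Let p_n(j) = P(N_n = j), with p_0 = [1]. Condition on τ_1: p_n(0) = P(τ > n), and for j >= 1, p_n(j) = Σ_{k<=n} f(k)·p_{n−k}(j−1)
p_1 = [1]  (j = 0)
p_2 = [1]  (j = 0)
p_3 = [2/3, 1/3]  (j = 0..1)
p_4 = [1/3, 2/3]  (j = 0..1)
p_5 = [0, 1]  (j = 0..1)
p_6 = [0, 8/9, 1/9]  (j = 0..2)
p_7 = [0, 2/3, 1/3]  (j = 0..2)
E[N_7] = Σ j·p_7(j) = 4/3;  E[N_7²] = Σ j²·p_7(j) = 2
Var[N_7] = 2 − (4/3)² = 2/9

2/9


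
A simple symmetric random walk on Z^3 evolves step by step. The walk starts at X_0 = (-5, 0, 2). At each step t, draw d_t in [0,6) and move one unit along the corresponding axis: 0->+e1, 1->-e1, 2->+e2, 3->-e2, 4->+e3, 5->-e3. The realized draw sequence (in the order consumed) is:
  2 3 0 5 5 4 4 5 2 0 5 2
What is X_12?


t=0: X=(-5, 0, 2), d=2 → +e2, X_1=(-5, 1, 2)
t=1: X=(-5, 1, 2), d=3 → -e2, X_2=(-5, 0, 2)
t=2: X=(-5, 0, 2), d=0 → +e1, X_3=(-4, 0, 2)
t=3: X=(-4, 0, 2), d=5 → -e3, X_4=(-4, 0, 1)
t=4: X=(-4, 0, 1), d=5 → -e3, X_5=(-4, 0, 0)
t=5: X=(-4, 0, 0), d=4 → +e3, X_6=(-4, 0, 1)
t=6: X=(-4, 0, 1), d=4 → +e3, X_7=(-4, 0, 2)
t=7: X=(-4, 0, 2), d=5 → -e3, X_8=(-4, 0, 1)
t=8: X=(-4, 0, 1), d=2 → +e2, X_9=(-4, 1, 1)
t=9: X=(-4, 1, 1), d=0 → +e1, X_10=(-3, 1, 1)
t=10: X=(-3, 1, 1), d=5 → -e3, X_11=(-3, 1, 0)
t=11: X=(-3, 1, 0), d=2 → +e2, X_12=(-3, 2, 0)

(-3, 2, 0)


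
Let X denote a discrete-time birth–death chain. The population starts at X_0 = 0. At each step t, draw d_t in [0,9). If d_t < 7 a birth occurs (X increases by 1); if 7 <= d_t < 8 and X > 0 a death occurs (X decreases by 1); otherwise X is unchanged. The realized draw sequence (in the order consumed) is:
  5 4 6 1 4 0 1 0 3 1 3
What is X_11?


11

t=0: X=0, d=5 → birth, X_1=1
t=1: X=1, d=4 → birth, X_2=2
t=2: X=2, d=6 → birth, X_3=3
t=3: X=3, d=1 → birth, X_4=4
t=4: X=4, d=4 → birth, X_5=5
t=5: X=5, d=0 → birth, X_6=6
t=6: X=6, d=1 → birth, X_7=7
t=7: X=7, d=0 → birth, X_8=8
t=8: X=8, d=3 → birth, X_9=9
t=9: X=9, d=1 → birth, X_10=10
t=10: X=10, d=3 → birth, X_11=11


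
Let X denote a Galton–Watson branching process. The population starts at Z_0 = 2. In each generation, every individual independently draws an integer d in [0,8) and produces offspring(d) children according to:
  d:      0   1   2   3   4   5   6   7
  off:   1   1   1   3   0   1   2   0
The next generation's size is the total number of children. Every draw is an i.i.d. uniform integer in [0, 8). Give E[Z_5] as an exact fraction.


59049/16384

Outcome values over d=0..7: [1, 1, 1, 3, 0, 1, 2, 0]
Σy = 9, Σy² = 17, M = 8
μ = 9/8 = 9/8,  σ² = 17/8 − (9/8)² = 55/64
E[Z_0] = 2
E[Z_1] = 9/8·E[Z_0] = 9/4
E[Z_2] = 9/8·E[Z_1] = 81/32
E[Z_3] = 9/8·E[Z_2] = 729/256
E[Z_4] = 9/8·E[Z_3] = 6561/2048
E[Z_5] = 9/8·E[Z_4] = 59049/16384


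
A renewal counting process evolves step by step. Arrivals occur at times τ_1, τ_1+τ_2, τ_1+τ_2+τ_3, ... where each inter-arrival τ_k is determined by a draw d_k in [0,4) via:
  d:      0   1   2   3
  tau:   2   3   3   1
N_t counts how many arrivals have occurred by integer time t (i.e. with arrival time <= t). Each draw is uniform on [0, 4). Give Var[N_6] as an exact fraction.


7099439/16777216

Inter-arrival values over d=0..3: [2, 3, 3, 1]
Each d has probability 1/4, so the pmf of τ is: f(1) = 1/4, f(2) = 1/4, f(3) = 1/2
Let p_n(j) = P(N_n = j), with p_0 = [1]. Condition on τ_1: p_n(0) = P(τ > n), and for j >= 1, p_n(j) = Σ_{k<=n} f(k)·p_{n−k}(j−1)
p_1 = [3/4, 1/4]  (j = 0..1)
p_2 = [1/2, 7/16, 1/16]  (j = 0..2)
p_3 = [0, 13/16, 11/64, 1/64]  (j = 0..3)
p_4 = [0, 1/2, 7/16, 15/256, 1/256]  (j = 0..4)
p_5 = [0, 1/4, 35/64, 47/256, 19/1024, 1/1024]  (j = 0..5)
p_6 = [0, 0, 19/32, 85/256, 35/512, 23/4096, 1/4096]  (j = 0..6)
E[N_6] = Σ j·p_6(j) = 10185/4096;  E[N_6²] = Σ j²·p_6(j) = 27059/4096
Var[N_6] = 27059/4096 − (10185/4096)² = 7099439/16777216


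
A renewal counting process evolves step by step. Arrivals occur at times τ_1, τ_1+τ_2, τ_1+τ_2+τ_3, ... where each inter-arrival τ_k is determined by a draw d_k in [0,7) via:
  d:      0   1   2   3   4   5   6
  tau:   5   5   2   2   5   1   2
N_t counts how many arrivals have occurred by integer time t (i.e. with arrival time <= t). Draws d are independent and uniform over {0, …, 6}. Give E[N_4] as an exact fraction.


2227/2401

Inter-arrival values over d=0..6: [5, 5, 2, 2, 5, 1, 2]
Each d has probability 1/7, so the pmf of τ is: f(1) = 1/7, f(2) = 3/7, f(5) = 3/7
Renewal equation for m(n) = E[N_n]: condition on τ_1 = k (if k <= n, one arrival plus a fresh copy on the remaining n−k steps): m(n) = F(n) + Σ_{k<=n} f(k)·m(n−k), where F(n) = P(τ <= n) and m(0) = 0
m(1) = F(1) = 1/7
m(2) = F(2) + f(1)·m(1) = 4/7 + 1/7·1/7 = 29/49
m(3) = F(3) + f(1)·m(2) + f(2)·m(1) = 4/7 + 1/7·29/49 + 3/7·1/7 = 246/343
m(4) = F(4) + f(1)·m(3) + f(2)·m(2) = 4/7 + 1/7·246/343 + 3/7·29/49 = 2227/2401
E[N_4] = m(4) = 2227/2401


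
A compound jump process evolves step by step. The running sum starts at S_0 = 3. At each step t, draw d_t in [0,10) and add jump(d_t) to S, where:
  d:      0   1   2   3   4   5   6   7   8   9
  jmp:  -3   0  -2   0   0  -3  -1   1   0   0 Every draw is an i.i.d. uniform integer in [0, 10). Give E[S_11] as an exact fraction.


-29/5

Outcome values over d=0..9: [-3, 0, -2, 0, 0, -3, -1, 1, 0, 0]
Σy = -8, Σy² = 24, M = 10
μ = -8/10 = -4/5,  σ² = 24/10 − (-4/5)² = 44/25
E[S_11] = 3 + 11·(-4/5) = -29/5


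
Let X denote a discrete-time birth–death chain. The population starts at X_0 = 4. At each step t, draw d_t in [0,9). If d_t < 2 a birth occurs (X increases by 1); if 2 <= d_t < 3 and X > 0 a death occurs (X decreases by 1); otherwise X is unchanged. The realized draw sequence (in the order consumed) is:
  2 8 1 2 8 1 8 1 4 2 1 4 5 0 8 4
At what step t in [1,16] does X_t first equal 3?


1

t=0: X=4, d=2 → death, X_1=3
t=1: X=3, d=8 → hold, X_2=3
t=2: X=3, d=1 → birth, X_3=4
t=3: X=4, d=2 → death, X_4=3
t=4: X=3, d=8 → hold, X_5=3
t=5: X=3, d=1 → birth, X_6=4
t=6: X=4, d=8 → hold, X_7=4
t=7: X=4, d=1 → birth, X_8=5
t=8: X=5, d=4 → hold, X_9=5
t=9: X=5, d=2 → death, X_10=4
t=10: X=4, d=1 → birth, X_11=5
t=11: X=5, d=4 → hold, X_12=5
t=12: X=5, d=5 → hold, X_13=5
t=13: X=5, d=0 → birth, X_14=6
t=14: X=6, d=8 → hold, X_15=6
t=15: X=6, d=4 → hold, X_16=6


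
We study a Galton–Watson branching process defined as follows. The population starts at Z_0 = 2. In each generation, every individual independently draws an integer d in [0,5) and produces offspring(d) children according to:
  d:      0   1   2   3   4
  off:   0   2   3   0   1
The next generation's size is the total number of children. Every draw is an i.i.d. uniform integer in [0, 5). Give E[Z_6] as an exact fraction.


93312/15625

Outcome values over d=0..4: [0, 2, 3, 0, 1]
Σy = 6, Σy² = 14, M = 5
μ = 6/5 = 6/5,  σ² = 14/5 − (6/5)² = 34/25
E[Z_0] = 2
E[Z_1] = 6/5·E[Z_0] = 12/5
E[Z_2] = 6/5·E[Z_1] = 72/25
E[Z_3] = 6/5·E[Z_2] = 432/125
E[Z_4] = 6/5·E[Z_3] = 2592/625
E[Z_5] = 6/5·E[Z_4] = 15552/3125
E[Z_6] = 6/5·E[Z_5] = 93312/15625


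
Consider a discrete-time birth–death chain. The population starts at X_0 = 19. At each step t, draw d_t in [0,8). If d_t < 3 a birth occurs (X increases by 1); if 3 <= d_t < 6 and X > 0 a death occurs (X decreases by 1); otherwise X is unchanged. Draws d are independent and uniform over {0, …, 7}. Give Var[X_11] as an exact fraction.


X can drop by at most 1 per step and X_0 = 19 > T = 11, so X_t >= 19 − t >= 8 > 0 for every t <= 11: the floor at 0 (the 'and X > 0' condition) never binds. Hence X_11 = X_0 + Σ_{t<11} Y_t with i.i.d. increments Y_t = y(d_t) ∈ {+1, −1, 0}.
Outcome values over d=0..7: [1, 1, 1, -1, -1, -1, 0, 0]
Σy = 0, Σy² = 6, M = 8
μ = 0/8 = 0,  σ² = 6/8 − (0)² = 3/4
Independent increments: Var[X_11] = 11·σ² = 11·(3/4) = 33/4

33/4


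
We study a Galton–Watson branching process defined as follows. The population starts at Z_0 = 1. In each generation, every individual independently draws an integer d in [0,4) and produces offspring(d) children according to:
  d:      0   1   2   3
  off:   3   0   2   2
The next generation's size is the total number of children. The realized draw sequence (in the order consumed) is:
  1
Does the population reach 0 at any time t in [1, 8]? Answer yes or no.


yes

gen 0: Z_0=1, draws=[1], offspring=[0], Z_1=0
gen 1: Z_1=0, draws=[], offspring=[], Z_2=0
gen 2: Z_2=0, draws=[], offspring=[], Z_3=0
gen 3: Z_3=0, draws=[], offspring=[], Z_4=0
gen 4: Z_4=0, draws=[], offspring=[], Z_5=0
gen 5: Z_5=0, draws=[], offspring=[], Z_6=0
gen 6: Z_6=0, draws=[], offspring=[], Z_7=0
gen 7: Z_7=0, draws=[], offspring=[], Z_8=0


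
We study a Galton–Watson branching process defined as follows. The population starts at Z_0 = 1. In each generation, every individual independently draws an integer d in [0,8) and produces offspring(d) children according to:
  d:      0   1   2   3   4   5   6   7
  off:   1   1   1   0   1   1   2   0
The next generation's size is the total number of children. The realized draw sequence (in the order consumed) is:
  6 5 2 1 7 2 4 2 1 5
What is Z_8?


1

gen 0: Z_0=1, draws=[6], offspring=[2], Z_1=2
gen 1: Z_1=2, draws=[5, 2], offspring=[1, 1], Z_2=2
gen 2: Z_2=2, draws=[1, 7], offspring=[1, 0], Z_3=1
gen 3: Z_3=1, draws=[2], offspring=[1], Z_4=1
gen 4: Z_4=1, draws=[4], offspring=[1], Z_5=1
gen 5: Z_5=1, draws=[2], offspring=[1], Z_6=1
gen 6: Z_6=1, draws=[1], offspring=[1], Z_7=1
gen 7: Z_7=1, draws=[5], offspring=[1], Z_8=1


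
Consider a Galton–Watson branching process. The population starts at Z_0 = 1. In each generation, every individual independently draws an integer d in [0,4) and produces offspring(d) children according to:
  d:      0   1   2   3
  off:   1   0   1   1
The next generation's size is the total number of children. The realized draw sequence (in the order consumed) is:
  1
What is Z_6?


0

gen 0: Z_0=1, draws=[1], offspring=[0], Z_1=0
gen 1: Z_1=0, draws=[], offspring=[], Z_2=0
gen 2: Z_2=0, draws=[], offspring=[], Z_3=0
gen 3: Z_3=0, draws=[], offspring=[], Z_4=0
gen 4: Z_4=0, draws=[], offspring=[], Z_5=0
gen 5: Z_5=0, draws=[], offspring=[], Z_6=0


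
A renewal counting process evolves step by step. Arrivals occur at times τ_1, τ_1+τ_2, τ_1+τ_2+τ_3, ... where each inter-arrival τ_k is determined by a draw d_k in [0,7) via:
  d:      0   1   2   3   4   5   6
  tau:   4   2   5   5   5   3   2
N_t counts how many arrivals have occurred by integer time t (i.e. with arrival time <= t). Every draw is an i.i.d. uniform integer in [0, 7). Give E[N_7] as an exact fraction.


552/343

Inter-arrival values over d=0..6: [4, 2, 5, 5, 5, 3, 2]
Each d has probability 1/7, so the pmf of τ is: f(2) = 2/7, f(3) = 1/7, f(4) = 1/7, f(5) = 3/7
Renewal equation for m(n) = E[N_n]: condition on τ_1 = k (if k <= n, one arrival plus a fresh copy on the remaining n−k steps): m(n) = F(n) + Σ_{k<=n} f(k)·m(n−k), where F(n) = P(τ <= n) and m(0) = 0
m(1) = F(1) = 0
m(2) = F(2) = 2/7
m(3) = F(3) = 3/7
m(4) = F(4) + f(2)·m(2) = 4/7 + 2/7·2/7 = 32/49
m(5) = F(5) + f(2)·m(3) + f(3)·m(2) = 1 + 2/7·3/7 + 1/7·2/7 = 57/49
m(6) = F(6) + f(2)·m(4) + f(3)·m(3) + f(4)·m(2) = 1 + 2/7·32/49 + 1/7·3/7 + 1/7·2/7 = 442/343
m(7) = F(7) + f(2)·m(5) + f(3)·m(4) + f(4)·m(3) + f(5)·m(2) = 1 + 2/7·57/49 + 1/7·32/49 + 1/7·3/7 + 3/7·2/7 = 552/343
E[N_7] = m(7) = 552/343


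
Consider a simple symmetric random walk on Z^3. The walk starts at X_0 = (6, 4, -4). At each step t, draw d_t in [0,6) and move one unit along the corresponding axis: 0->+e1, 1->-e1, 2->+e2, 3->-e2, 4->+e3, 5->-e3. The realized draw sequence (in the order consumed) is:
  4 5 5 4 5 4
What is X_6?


(6, 4, -4)

t=0: X=(6, 4, -4), d=4 → +e3, X_1=(6, 4, -3)
t=1: X=(6, 4, -3), d=5 → -e3, X_2=(6, 4, -4)
t=2: X=(6, 4, -4), d=5 → -e3, X_3=(6, 4, -5)
t=3: X=(6, 4, -5), d=4 → +e3, X_4=(6, 4, -4)
t=4: X=(6, 4, -4), d=5 → -e3, X_5=(6, 4, -5)
t=5: X=(6, 4, -5), d=4 → +e3, X_6=(6, 4, -4)


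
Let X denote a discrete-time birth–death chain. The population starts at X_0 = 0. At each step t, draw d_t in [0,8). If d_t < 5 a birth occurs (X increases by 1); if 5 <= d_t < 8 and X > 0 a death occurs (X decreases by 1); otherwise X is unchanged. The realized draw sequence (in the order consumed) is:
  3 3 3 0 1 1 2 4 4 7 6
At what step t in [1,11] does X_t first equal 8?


t=0: X=0, d=3 → birth, X_1=1
t=1: X=1, d=3 → birth, X_2=2
t=2: X=2, d=3 → birth, X_3=3
t=3: X=3, d=0 → birth, X_4=4
t=4: X=4, d=1 → birth, X_5=5
t=5: X=5, d=1 → birth, X_6=6
t=6: X=6, d=2 → birth, X_7=7
t=7: X=7, d=4 → birth, X_8=8
t=8: X=8, d=4 → birth, X_9=9
t=9: X=9, d=7 → death, X_10=8
t=10: X=8, d=6 → death, X_11=7

8
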